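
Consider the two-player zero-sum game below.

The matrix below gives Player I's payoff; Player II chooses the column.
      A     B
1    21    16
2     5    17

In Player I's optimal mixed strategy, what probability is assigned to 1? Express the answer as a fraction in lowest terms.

Row minima are 16 and 5, so Player I's maximin is 16; column maxima are 21 and 17, so Player II's minimax is 17. These differ, so the equilibrium is in mixed strategies.
Let Player I play 1 with probability p. Player II is indifferent when 21p + 5(1−p) = 16p + 17(1−p), giving p = 12/17.

12/17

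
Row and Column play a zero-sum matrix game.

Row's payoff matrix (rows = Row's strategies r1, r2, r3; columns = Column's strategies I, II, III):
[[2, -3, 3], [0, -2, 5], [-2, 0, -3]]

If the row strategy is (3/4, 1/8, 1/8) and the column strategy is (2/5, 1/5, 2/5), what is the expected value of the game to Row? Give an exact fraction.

1

Against (2/5, 1/5, 2/5), each row's expected payoff is r1: 7/5; r2: 8/5; r3: -2.
Taking the (3/4, 1/8, 1/8)-weighted average: (3/4)·(7/5) + (1/8)·(8/5) + (1/8)·(-2) = 1.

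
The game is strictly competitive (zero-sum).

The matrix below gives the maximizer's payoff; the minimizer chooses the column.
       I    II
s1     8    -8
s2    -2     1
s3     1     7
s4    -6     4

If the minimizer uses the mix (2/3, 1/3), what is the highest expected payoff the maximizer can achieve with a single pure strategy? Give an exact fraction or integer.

s1: (8)·(2/3) + (-8)·(1/3) = 8/3.
s2: (-2)·(2/3) + (1)·(1/3) = -1.
s3: (1)·(2/3) + (7)·(1/3) = 3.
s4: (-6)·(2/3) + (4)·(1/3) = -8/3.
The best pure response is s3 with expected payoff 3.

3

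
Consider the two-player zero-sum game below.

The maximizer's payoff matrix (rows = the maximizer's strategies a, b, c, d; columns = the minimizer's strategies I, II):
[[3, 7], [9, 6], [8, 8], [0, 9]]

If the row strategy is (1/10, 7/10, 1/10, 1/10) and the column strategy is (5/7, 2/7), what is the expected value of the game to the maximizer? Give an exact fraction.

251/35

Against (5/7, 2/7), each row's expected payoff is a: 29/7; b: 57/7; c: 8; d: 18/7.
Taking the (1/10, 7/10, 1/10, 1/10)-weighted average: (1/10)·(29/7) + (7/10)·(57/7) + (1/10)·(8) + (1/10)·(18/7) = 251/35.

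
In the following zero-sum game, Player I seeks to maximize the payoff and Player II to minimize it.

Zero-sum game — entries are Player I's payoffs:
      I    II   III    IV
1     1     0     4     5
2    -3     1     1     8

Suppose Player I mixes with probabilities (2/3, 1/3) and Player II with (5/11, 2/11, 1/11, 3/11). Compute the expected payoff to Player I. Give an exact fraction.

20/11

Against (5/11, 2/11, 1/11, 3/11), each row's expected payoff is 1: 24/11; 2: 12/11.
Taking the (2/3, 1/3)-weighted average: (2/3)·(24/11) + (1/3)·(12/11) = 20/11.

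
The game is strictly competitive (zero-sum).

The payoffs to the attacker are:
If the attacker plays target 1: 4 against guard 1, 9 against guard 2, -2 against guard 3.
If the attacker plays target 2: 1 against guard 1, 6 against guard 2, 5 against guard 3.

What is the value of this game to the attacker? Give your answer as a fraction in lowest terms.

Column guard 2 is strictly dominated by guard 1 for the defender (it gives the attacker more in every row).
The remaining 2×2 game on (target 1, target 2) × (guard 1, guard 3) has no saddle point. Let the attacker play target 1 with probability p; indifference gives 4p + (1−p) = −2p + 5(1−p), so p = 2/5.
Similarly the defender's optimal q on guard 1 is 7/10, and the value is 4·(7/10) + (-2)·(3/10) = 11/5.

11/5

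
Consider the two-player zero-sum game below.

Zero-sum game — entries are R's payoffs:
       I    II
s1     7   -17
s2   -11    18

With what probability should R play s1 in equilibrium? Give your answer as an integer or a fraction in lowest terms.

Row minima are -17 and -11, so R's maximin is -11; column maxima are 7 and 18, so C's minimax is 7. These differ, so the equilibrium is in mixed strategies.
Let R play s1 with probability p. C is indifferent when 7p − 11(1−p) = −17p + 18(1−p), giving p = 29/53.

29/53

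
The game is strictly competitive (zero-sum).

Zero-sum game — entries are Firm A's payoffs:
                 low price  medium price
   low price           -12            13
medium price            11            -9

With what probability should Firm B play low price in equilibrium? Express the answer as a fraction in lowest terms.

Row minima are -12 and -9, so Firm A's maximin is -9; column maxima are 11 and 13, so Firm B's minimax is 11. These differ, so the equilibrium is in mixed strategies.
Let Firm B play low price with probability q. Firm A is indifferent when −12q + 13(1−q) = 11q − 9(1−q), giving q = 22/45.

22/45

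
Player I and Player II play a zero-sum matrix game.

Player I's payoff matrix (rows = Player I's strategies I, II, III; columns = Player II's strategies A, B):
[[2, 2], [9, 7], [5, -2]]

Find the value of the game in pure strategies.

7

Row minima: 2, 7, -2 → Player I's maximin is 7.
Column maxima: 9, 7 → Player II's minimax is 7.
They coincide at (II, B), so the value is 7.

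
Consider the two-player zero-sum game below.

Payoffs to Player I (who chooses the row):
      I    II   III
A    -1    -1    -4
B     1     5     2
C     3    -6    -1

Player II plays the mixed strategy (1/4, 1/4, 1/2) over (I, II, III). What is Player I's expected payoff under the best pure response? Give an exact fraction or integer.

5/2

A: (-1)·(1/4) + (-1)·(1/4) + (-4)·(1/2) = -5/2.
B: (1)·(1/4) + (5)·(1/4) + (2)·(1/2) = 5/2.
C: (3)·(1/4) + (-6)·(1/4) + (-1)·(1/2) = -5/4.
The best pure response is B with expected payoff 5/2.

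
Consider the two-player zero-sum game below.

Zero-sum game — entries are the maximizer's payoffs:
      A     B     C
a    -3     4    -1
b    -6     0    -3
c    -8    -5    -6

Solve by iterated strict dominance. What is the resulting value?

-3

Column B is strictly dominated by A for the minimizer (-3<4, -6<0, -8<-5); eliminate B.
Column C is strictly dominated by A for the minimizer (-3<-1, -6<-3, -8<-6); eliminate C.
Row c is strictly dominated by row a (-3>-8); eliminate c.
Row b is strictly dominated by row a (-3>-6); eliminate b.
Only (a, A) remains, with payoff -3.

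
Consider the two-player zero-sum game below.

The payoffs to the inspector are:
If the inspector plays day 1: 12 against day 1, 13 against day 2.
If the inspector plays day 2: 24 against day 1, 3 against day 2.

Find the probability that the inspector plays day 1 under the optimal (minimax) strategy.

21/22

Row minima are 12 and 3, so the inspector's maximin is 12; column maxima are 24 and 13, so the inspectee's minimax is 13. These differ, so the equilibrium is in mixed strategies.
Let the inspector play day 1 with probability p. The inspectee is indifferent when 12p + 24(1−p) = 13p + 3(1−p), giving p = 21/22.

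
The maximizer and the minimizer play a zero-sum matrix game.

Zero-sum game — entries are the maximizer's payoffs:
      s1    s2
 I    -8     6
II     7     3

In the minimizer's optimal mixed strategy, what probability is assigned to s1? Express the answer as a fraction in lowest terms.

Row minima are -8 and 3, so the maximizer's maximin is 3; column maxima are 7 and 6, so the minimizer's minimax is 6. These differ, so the equilibrium is in mixed strategies.
Let the minimizer play s1 with probability q. The maximizer is indifferent when −8q + 6(1−q) = 7q + 3(1−q), giving q = 1/6.

1/6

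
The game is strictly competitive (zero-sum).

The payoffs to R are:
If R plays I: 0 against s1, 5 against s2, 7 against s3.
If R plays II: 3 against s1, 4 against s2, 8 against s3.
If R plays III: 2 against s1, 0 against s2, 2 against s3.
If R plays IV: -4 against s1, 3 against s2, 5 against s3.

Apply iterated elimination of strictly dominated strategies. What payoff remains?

Row III is strictly dominated by row II (3>2, 4>0, 8>2); eliminate III.
Row IV is strictly dominated by row I (0>-4, 5>3, 7>5); eliminate IV.
Column s3 is strictly dominated by s1 for C (0<7, 3<8); eliminate s3.
Column s2 is strictly dominated by s1 for C (0<5, 3<4); eliminate s2.
Row I is strictly dominated by row II (3>0); eliminate I.
Only (II, s1) remains, with payoff 3.

3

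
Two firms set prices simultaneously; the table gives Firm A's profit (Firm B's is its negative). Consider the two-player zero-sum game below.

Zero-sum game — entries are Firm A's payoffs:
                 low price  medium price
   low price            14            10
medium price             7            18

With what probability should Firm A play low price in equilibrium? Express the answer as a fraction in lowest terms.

Row minima are 10 and 7, so Firm A's maximin is 10; column maxima are 14 and 18, so Firm B's minimax is 14. These differ, so the equilibrium is in mixed strategies.
Let Firm A play low price with probability p. Firm B is indifferent when 14p + 7(1−p) = 10p + 18(1−p), giving p = 11/15.

11/15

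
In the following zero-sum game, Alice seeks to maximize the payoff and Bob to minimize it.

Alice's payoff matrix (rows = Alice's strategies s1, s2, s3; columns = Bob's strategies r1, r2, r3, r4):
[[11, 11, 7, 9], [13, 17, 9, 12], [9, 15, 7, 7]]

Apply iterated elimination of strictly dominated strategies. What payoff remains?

Column r1 is strictly dominated by r3 for Bob (7<11, 9<13, 7<9); eliminate r1.
Column r2 is strictly dominated by r3 for Bob (7<11, 9<17, 7<15); eliminate r2.
Row s1 is strictly dominated by row s2 (9>7, 12>9); eliminate s1.
Row s3 is strictly dominated by row s2 (9>7, 12>7); eliminate s3.
Column r4 is strictly dominated by r3 for Bob (9<12); eliminate r4.
Only (s2, r3) remains, with payoff 9.

9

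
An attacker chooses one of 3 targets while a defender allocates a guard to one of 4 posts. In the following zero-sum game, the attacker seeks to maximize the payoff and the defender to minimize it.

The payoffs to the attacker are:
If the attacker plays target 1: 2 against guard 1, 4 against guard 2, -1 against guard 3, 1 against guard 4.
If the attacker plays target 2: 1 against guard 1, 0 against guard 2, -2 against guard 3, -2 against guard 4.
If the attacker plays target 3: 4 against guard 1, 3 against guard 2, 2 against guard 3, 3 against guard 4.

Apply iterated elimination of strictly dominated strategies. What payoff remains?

Column guard 2 is strictly dominated by guard 3 for the defender (-1<4, -2<0, 2<3); eliminate guard 2.
Row target 2 is strictly dominated by row target 1 (2>1, -1>-2, 1>-2); eliminate target 2.
Column guard 4 is strictly dominated by guard 3 for the defender (-1<1, 2<3); eliminate guard 4.
Row target 1 is strictly dominated by row target 3 (4>2, 2>-1); eliminate target 1.
Column guard 1 is strictly dominated by guard 3 for the defender (2<4); eliminate guard 1.
Only (target 3, guard 3) remains, with payoff 2.

2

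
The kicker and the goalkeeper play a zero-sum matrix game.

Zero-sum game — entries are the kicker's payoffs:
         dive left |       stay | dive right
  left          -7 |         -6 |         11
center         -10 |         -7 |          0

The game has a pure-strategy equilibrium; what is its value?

Row minima: -7, -10 → the kicker's maximin is -7.
Column maxima: -7, -6, 11 → the goalkeeper's minimax is -7.
They coincide at (left, dive left), so the value is -7.

-7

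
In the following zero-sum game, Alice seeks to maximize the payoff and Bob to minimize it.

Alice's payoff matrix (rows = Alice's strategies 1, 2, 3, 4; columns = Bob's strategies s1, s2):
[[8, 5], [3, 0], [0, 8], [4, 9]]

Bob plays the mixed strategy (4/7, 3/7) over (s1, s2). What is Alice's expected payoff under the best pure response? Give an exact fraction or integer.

1: (8)·(4/7) + (5)·(3/7) = 47/7.
2: (3)·(4/7) + (0)·(3/7) = 12/7.
3: (0)·(4/7) + (8)·(3/7) = 24/7.
4: (4)·(4/7) + (9)·(3/7) = 43/7.
The best pure response is 1 with expected payoff 47/7.

47/7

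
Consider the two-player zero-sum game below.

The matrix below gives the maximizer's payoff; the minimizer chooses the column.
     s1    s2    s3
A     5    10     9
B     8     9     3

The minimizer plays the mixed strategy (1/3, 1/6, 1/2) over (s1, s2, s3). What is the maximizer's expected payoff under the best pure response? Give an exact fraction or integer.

A: (5)·(1/3) + (10)·(1/6) + (9)·(1/2) = 47/6.
B: (8)·(1/3) + (9)·(1/6) + (3)·(1/2) = 17/3.
The best pure response is A with expected payoff 47/6.

47/6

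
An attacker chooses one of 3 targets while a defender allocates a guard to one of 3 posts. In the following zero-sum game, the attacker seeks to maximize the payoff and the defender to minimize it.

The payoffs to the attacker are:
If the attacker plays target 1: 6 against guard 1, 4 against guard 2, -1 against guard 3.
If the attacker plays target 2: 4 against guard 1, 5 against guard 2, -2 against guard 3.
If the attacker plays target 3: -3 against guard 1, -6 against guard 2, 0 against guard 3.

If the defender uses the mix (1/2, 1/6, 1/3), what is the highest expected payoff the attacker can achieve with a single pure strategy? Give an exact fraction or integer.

target 1: (6)·(1/2) + (4)·(1/6) + (-1)·(1/3) = 10/3.
target 2: (4)·(1/2) + (5)·(1/6) + (-2)·(1/3) = 13/6.
target 3: (-3)·(1/2) + (-6)·(1/6) + (0)·(1/3) = -5/2.
The best pure response is target 1 with expected payoff 10/3.

10/3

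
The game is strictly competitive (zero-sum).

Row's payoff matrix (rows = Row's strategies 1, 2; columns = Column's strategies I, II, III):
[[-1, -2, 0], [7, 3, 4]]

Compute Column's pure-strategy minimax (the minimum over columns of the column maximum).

3

The worst case (largest entry) in each column is I: 7, II: 3, III: 4.
The best (smallest) of these is 3.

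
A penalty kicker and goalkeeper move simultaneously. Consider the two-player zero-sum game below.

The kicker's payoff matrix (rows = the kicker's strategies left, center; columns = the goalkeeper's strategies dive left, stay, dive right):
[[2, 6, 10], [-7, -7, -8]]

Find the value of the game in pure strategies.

Row minima: 2, -8 → the kicker's maximin is 2.
Column maxima: 2, 6, 10 → the goalkeeper's minimax is 2.
They coincide at (left, dive left), so the value is 2.

2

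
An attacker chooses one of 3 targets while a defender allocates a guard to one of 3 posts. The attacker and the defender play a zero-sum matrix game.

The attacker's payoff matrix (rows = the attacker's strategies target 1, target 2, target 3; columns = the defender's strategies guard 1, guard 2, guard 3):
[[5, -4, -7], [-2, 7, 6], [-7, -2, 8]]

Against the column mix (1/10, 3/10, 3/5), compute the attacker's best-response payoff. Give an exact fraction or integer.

11/2

target 1: (5)·(1/10) + (-4)·(3/10) + (-7)·(3/5) = -49/10.
target 2: (-2)·(1/10) + (7)·(3/10) + (6)·(3/5) = 11/2.
target 3: (-7)·(1/10) + (-2)·(3/10) + (8)·(3/5) = 7/2.
The best pure response is target 2 with expected payoff 11/2.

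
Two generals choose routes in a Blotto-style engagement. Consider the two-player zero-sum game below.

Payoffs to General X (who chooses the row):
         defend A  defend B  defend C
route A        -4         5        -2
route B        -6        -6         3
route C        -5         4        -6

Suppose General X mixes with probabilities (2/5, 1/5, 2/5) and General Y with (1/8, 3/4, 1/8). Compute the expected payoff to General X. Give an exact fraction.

Against (1/8, 3/4, 1/8), each row's expected payoff is route A: 3; route B: -39/8; route C: 13/8.
Taking the (2/5, 1/5, 2/5)-weighted average: (2/5)·(3) + (1/5)·(-39/8) + (2/5)·(13/8) = 7/8.

7/8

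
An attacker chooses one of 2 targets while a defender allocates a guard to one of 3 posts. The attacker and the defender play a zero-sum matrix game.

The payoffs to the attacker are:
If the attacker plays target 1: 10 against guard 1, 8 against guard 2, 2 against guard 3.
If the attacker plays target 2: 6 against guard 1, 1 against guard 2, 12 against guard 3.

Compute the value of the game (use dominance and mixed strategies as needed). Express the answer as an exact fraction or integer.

94/17

Column guard 1 is strictly dominated by guard 2 for the defender (it gives the attacker more in every row).
The remaining 2×2 game on (target 1, target 2) × (guard 2, guard 3) has no saddle point. Let the attacker play target 1 with probability p; indifference gives 8p + (1−p) = 2p + 12(1−p), so p = 11/17.
Similarly the defender's optimal q on guard 2 is 10/17, and the value is 8·(10/17) + (2)·(7/17) = 94/17.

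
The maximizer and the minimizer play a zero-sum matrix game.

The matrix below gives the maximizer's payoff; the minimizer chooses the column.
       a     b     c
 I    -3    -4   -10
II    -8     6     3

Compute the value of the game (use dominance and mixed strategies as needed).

Column b is strictly dominated by c for the minimizer (it gives the maximizer more in every row).
The remaining 2×2 game on (I, II) × (a, c) has no saddle point. Let the maximizer play I with probability p; indifference gives −3p − 8(1−p) = −10p + 3(1−p), so p = 11/18.
Similarly the minimizer's optimal q on a is 13/18, and the value is -3·(13/18) + (-10)·(5/18) = -89/18.

-89/18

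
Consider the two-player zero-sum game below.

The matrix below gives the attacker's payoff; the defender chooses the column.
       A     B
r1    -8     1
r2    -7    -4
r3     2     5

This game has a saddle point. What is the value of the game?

2

Row minima: -8, -7, 2 → the attacker's maximin is 2.
Column maxima: 2, 5 → the defender's minimax is 2.
They coincide at (r3, A), so the value is 2.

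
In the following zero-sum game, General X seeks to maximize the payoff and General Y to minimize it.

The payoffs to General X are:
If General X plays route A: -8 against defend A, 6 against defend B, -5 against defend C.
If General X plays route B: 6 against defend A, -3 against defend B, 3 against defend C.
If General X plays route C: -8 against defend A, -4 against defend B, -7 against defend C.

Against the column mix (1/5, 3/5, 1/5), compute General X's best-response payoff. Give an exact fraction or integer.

1

route A: (-8)·(1/5) + (6)·(3/5) + (-5)·(1/5) = 1.
route B: (6)·(1/5) + (-3)·(3/5) + (3)·(1/5) = 0.
route C: (-8)·(1/5) + (-4)·(3/5) + (-7)·(1/5) = -27/5.
The best pure response is route A with expected payoff 1.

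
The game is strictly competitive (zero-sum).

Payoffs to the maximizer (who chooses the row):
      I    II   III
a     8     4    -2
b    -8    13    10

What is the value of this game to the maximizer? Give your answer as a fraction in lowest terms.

16/7

Column II is strictly dominated by III for the minimizer (it gives the maximizer more in every row).
The remaining 2×2 game on (a, b) × (I, III) has no saddle point. Let the maximizer play a with probability p; indifference gives 8p − 8(1−p) = −2p + 10(1−p), so p = 9/14.
Similarly the minimizer's optimal q on I is 3/7, and the value is 8·(3/7) + (-2)·(4/7) = 16/7.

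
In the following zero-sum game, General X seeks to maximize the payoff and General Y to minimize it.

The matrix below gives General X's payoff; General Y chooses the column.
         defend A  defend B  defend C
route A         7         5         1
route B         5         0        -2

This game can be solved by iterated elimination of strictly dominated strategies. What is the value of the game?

Row route B is strictly dominated by row route A (7>5, 5>0, 1>-2); eliminate route B.
Column defend A is strictly dominated by defend B for General Y (5<7); eliminate defend A.
Column defend B is strictly dominated by defend C for General Y (1<5); eliminate defend B.
Only (route A, defend C) remains, with payoff 1.

1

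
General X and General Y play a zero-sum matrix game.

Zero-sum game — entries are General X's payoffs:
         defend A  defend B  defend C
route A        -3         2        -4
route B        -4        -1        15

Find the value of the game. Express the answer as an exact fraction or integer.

-61/20

Column defend B is strictly dominated by defend A for General Y (it gives General X more in every row).
The remaining 2×2 game on (route A, route B) × (defend A, defend C) has no saddle point. Let General X play route A with probability p; indifference gives −3p − 4(1−p) = −4p + 15(1−p), so p = 19/20.
Similarly General Y's optimal q on defend A is 19/20, and the value is -3·(19/20) + (-4)·(1/20) = -61/20.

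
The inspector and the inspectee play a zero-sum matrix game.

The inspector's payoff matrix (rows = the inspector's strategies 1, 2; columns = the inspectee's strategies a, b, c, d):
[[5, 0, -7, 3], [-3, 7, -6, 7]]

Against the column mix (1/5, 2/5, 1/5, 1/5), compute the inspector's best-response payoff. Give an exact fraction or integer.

1: (5)·(1/5) + (0)·(2/5) + (-7)·(1/5) + (3)·(1/5) = 1/5.
2: (-3)·(1/5) + (7)·(2/5) + (-6)·(1/5) + (7)·(1/5) = 12/5.
The best pure response is 2 with expected payoff 12/5.

12/5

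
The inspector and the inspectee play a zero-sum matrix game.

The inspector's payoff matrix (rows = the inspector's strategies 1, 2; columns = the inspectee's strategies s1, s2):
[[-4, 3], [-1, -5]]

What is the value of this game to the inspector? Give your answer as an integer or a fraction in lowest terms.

-23/11

Row minima are -4 and -5, so the inspector's maximin is -4; column maxima are -1 and 3, so the inspectee's minimax is -1. These differ, so the equilibrium is in mixed strategies.
Let the inspector play 1 with probability p. The inspectee is indifferent when −4p − (1−p) = 3p − 5(1−p), giving p = 4/11.
Let the inspectee play s1 with probability q. The inspector is indifferent when −4q + 3(1−q) = −q − 5(1−q), giving q = 8/11.
The value is -4·(8/11) + (3)·(3/11) = -23/11.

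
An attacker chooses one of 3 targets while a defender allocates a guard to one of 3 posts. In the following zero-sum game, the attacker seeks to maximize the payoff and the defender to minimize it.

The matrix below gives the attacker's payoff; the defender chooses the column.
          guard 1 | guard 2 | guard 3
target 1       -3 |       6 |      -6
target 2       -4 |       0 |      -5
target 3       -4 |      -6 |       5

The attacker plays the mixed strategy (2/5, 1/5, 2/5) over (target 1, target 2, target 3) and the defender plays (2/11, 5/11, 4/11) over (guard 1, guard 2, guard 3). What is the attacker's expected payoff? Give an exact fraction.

Against (2/11, 5/11, 4/11), each row's expected payoff is target 1: 0; target 2: -28/11; target 3: -18/11.
Taking the (2/5, 1/5, 2/5)-weighted average: (2/5)·(0) + (1/5)·(-28/11) + (2/5)·(-18/11) = -64/55.

-64/55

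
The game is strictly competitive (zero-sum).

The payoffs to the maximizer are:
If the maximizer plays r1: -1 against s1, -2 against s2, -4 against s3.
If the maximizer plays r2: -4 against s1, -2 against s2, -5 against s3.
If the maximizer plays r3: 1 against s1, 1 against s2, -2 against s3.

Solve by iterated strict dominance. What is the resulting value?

-2

Row r2 is strictly dominated by row r3 (1>-4, 1>-2, -2>-5); eliminate r2.
Row r1 is strictly dominated by row r3 (1>-1, 1>-2, -2>-4); eliminate r1.
Column s1 is strictly dominated by s3 for the minimizer (-2<1); eliminate s1.
Column s2 is strictly dominated by s3 for the minimizer (-2<1); eliminate s2.
Only (r3, s3) remains, with payoff -2.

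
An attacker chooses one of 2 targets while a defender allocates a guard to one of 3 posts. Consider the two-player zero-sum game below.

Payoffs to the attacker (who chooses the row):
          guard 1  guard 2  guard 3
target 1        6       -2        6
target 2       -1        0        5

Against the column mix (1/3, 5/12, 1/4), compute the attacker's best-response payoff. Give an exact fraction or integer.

8/3

target 1: (6)·(1/3) + (-2)·(5/12) + (6)·(1/4) = 8/3.
target 2: (-1)·(1/3) + (0)·(5/12) + (5)·(1/4) = 11/12.
The best pure response is target 1 with expected payoff 8/3.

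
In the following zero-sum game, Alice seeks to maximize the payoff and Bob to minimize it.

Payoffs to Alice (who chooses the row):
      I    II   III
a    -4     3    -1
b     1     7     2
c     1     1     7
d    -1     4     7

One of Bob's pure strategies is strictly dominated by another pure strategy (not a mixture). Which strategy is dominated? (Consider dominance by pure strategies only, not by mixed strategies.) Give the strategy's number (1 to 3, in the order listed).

Bob prefers columns that give Alice less. Compare III with I: -4 < -1, 1 < 2, 1 < 7, -1 < 7.
So I strictly dominates III for Bob; III is strictly dominated.

3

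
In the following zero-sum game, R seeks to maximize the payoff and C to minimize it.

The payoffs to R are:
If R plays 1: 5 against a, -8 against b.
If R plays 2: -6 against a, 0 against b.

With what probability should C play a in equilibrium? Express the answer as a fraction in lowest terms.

Row minima are -8 and -6, so R's maximin is -6; column maxima are 5 and 0, so C's minimax is 0. These differ, so the equilibrium is in mixed strategies.
Let C play a with probability q. R is indifferent when 5q − 8(1−q) = −6q, giving q = 8/19.

8/19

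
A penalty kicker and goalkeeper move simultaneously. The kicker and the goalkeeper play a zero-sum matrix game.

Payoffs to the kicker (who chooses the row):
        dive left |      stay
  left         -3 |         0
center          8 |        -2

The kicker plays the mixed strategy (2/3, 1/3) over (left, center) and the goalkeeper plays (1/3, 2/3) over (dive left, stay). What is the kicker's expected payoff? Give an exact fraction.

-2/9

Against (1/3, 2/3), each row's expected payoff is left: -1; center: 4/3.
Taking the (2/3, 1/3)-weighted average: (2/3)·(-1) + (1/3)·(4/3) = -2/9.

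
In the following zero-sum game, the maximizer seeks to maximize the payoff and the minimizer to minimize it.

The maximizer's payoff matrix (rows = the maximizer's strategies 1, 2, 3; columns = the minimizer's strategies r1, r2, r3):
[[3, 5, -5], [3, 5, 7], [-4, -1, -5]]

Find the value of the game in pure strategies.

Row minima: -5, 3, -5 → the maximizer's maximin is 3.
Column maxima: 3, 5, 7 → the minimizer's minimax is 3.
They coincide at (2, r1), so the value is 3.

3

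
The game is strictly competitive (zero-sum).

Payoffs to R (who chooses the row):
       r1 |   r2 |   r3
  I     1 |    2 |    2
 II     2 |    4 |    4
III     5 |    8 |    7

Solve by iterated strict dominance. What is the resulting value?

Row I is strictly dominated by row II (2>1, 4>2, 4>2); eliminate I.
Row II is strictly dominated by row III (5>2, 8>4, 7>4); eliminate II.
Column r2 is strictly dominated by r1 for C (5<8); eliminate r2.
Column r3 is strictly dominated by r1 for C (5<7); eliminate r3.
Only (III, r1) remains, with payoff 5.

5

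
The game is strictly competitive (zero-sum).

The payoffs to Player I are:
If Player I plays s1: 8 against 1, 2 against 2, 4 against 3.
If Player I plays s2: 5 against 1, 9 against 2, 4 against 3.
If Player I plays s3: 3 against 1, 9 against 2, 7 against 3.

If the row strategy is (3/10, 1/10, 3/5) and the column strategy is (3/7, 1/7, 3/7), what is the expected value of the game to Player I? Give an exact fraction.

Against (3/7, 1/7, 3/7), each row's expected payoff is s1: 38/7; s2: 36/7; s3: 39/7.
Taking the (3/10, 1/10, 3/5)-weighted average: (3/10)·(38/7) + (1/10)·(36/7) + (3/5)·(39/7) = 192/35.

192/35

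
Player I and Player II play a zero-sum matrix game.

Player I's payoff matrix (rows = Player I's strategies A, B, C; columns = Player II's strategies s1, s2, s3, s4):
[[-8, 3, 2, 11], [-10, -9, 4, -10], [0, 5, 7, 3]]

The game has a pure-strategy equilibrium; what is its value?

Row minima: -8, -10, 0 → Player I's maximin is 0.
Column maxima: 0, 5, 7, 11 → Player II's minimax is 0.
They coincide at (C, s1), so the value is 0.

0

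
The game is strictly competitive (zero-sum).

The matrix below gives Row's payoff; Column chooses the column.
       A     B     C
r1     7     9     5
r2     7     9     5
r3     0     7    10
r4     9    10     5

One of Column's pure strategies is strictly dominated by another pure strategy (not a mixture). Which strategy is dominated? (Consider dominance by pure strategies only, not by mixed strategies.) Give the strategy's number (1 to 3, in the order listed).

2

Column prefers columns that give Row less. Compare B with A: 7 < 9, 7 < 9, 0 < 7, 9 < 10.
So A strictly dominates B for Column; B is strictly dominated.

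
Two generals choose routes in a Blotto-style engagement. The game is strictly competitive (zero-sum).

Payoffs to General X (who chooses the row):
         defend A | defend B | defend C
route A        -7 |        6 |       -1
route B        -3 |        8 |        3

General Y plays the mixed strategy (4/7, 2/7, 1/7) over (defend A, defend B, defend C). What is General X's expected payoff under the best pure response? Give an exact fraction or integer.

1

route A: (-7)·(4/7) + (6)·(2/7) + (-1)·(1/7) = -17/7.
route B: (-3)·(4/7) + (8)·(2/7) + (3)·(1/7) = 1.
The best pure response is route B with expected payoff 1.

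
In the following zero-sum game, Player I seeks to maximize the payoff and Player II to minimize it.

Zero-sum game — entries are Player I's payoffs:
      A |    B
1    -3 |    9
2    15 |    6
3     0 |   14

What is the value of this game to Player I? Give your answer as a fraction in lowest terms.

Row 1 is strictly dominated by row 3, so Player I never plays it.
The remaining 2×2 game on (2, 3) × (A, B) has no saddle point. Let Player I play 2 with probability p; indifference gives 15p = 6p + 14(1−p), so p = 14/23.
Similarly Player II's optimal q on A is 8/23, and the value is 15·(8/23) + (6)·(15/23) = 210/23.

210/23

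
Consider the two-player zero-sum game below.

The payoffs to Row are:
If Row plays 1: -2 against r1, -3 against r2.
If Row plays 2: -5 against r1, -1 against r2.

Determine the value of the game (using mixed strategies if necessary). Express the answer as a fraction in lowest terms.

-13/5

Row minima are -3 and -5, so Row's maximin is -3; column maxima are -2 and -1, so Column's minimax is -2. These differ, so the equilibrium is in mixed strategies.
Let Row play 1 with probability p. Column is indifferent when −2p − 5(1−p) = −3p − (1−p), giving p = 4/5.
Let Column play r1 with probability q. Row is indifferent when −2q − 3(1−q) = −5q − (1−q), giving q = 2/5.
The value is -2·(2/5) + (-3)·(3/5) = -13/5.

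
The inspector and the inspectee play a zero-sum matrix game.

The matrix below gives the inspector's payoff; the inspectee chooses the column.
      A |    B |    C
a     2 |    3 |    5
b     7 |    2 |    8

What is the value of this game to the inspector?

Column C is strictly dominated by B for the inspectee (it gives the inspector more in every row).
The remaining 2×2 game on (a, b) × (A, B) has no saddle point. Let the inspector play a with probability p; indifference gives 2p + 7(1−p) = 3p + 2(1−p), so p = 5/6.
Similarly the inspectee's optimal q on A is 1/6, and the value is 2·(1/6) + (3)·(5/6) = 17/6.

17/6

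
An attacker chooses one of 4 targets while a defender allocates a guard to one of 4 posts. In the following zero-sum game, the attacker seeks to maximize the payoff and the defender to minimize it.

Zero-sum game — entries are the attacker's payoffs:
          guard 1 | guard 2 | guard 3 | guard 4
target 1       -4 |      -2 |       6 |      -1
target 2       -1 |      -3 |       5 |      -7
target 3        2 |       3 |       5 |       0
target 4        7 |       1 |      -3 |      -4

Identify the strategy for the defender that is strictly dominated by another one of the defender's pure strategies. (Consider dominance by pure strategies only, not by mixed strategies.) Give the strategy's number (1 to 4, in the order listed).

3

The defender prefers columns that give the attacker less. Compare guard 3 with guard 4: -1 < 6, -7 < 5, 0 < 5, -4 < -3.
So guard 4 strictly dominates guard 3 for the defender; guard 3 is strictly dominated.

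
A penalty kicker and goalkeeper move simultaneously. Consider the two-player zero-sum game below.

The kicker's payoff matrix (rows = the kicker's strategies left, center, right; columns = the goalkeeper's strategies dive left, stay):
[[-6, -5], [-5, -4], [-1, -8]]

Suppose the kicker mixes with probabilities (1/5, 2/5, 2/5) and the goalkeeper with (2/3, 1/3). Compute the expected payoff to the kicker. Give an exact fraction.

-13/3

Against (2/3, 1/3), each row's expected payoff is left: -17/3; center: -14/3; right: -10/3.
Taking the (1/5, 2/5, 2/5)-weighted average: (1/5)·(-17/3) + (2/5)·(-14/3) + (2/5)·(-10/3) = -13/3.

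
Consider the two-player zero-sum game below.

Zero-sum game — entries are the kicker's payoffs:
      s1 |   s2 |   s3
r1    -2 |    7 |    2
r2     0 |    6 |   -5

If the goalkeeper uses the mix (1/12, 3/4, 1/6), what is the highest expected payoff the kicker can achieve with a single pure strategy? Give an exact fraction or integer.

65/12

r1: (-2)·(1/12) + (7)·(3/4) + (2)·(1/6) = 65/12.
r2: (0)·(1/12) + (6)·(3/4) + (-5)·(1/6) = 11/3.
The best pure response is r1 with expected payoff 65/12.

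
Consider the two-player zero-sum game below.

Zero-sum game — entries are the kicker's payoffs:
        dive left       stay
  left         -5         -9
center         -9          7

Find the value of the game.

-29/5

Row minima are -9 and -9, so the kicker's maximin is -9; column maxima are -5 and 7, so the goalkeeper's minimax is -5. These differ, so the equilibrium is in mixed strategies.
Let the kicker play left with probability p. The goalkeeper is indifferent when −5p − 9(1−p) = −9p + 7(1−p), giving p = 4/5.
Let the goalkeeper play dive left with probability q. The kicker is indifferent when −5q − 9(1−q) = −9q + 7(1−q), giving q = 4/5.
The value is -5·(4/5) + (-9)·(1/5) = -29/5.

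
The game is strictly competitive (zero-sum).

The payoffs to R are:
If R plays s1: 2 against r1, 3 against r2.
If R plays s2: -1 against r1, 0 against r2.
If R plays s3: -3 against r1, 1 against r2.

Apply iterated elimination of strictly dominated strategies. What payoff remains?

2

Column r2 is strictly dominated by r1 for C (2<3, -1<0, -3<1); eliminate r2.
Row s2 is strictly dominated by row s1 (2>-1); eliminate s2.
Row s3 is strictly dominated by row s1 (2>-3); eliminate s3.
Only (s1, r1) remains, with payoff 2.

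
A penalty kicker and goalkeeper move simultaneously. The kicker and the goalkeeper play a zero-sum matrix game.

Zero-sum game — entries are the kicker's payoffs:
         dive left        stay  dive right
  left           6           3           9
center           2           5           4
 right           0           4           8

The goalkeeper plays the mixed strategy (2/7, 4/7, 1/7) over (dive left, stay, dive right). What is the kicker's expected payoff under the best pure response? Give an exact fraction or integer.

33/7

left: (6)·(2/7) + (3)·(4/7) + (9)·(1/7) = 33/7.
center: (2)·(2/7) + (5)·(4/7) + (4)·(1/7) = 4.
right: (0)·(2/7) + (4)·(4/7) + (8)·(1/7) = 24/7.
The best pure response is left with expected payoff 33/7.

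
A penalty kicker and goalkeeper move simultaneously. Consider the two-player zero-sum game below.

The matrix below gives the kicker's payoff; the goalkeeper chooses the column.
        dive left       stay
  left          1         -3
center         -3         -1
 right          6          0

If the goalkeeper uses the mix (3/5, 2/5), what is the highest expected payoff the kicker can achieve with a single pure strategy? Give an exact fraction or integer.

left: (1)·(3/5) + (-3)·(2/5) = -3/5.
center: (-3)·(3/5) + (-1)·(2/5) = -11/5.
right: (6)·(3/5) + (0)·(2/5) = 18/5.
The best pure response is right with expected payoff 18/5.

18/5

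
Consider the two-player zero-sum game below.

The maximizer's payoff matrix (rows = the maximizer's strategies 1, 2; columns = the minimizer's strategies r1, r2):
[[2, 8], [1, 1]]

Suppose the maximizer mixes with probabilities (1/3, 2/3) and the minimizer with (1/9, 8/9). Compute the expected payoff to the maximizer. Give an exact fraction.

28/9

Against (1/9, 8/9), each row's expected payoff is 1: 22/3; 2: 1.
Taking the (1/3, 2/3)-weighted average: (1/3)·(22/3) + (2/3)·(1) = 28/9.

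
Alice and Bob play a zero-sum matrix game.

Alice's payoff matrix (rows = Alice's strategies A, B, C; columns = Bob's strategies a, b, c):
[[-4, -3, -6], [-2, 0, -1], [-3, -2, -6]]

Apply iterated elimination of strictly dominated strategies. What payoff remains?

-2

Row A is strictly dominated by row B (-2>-4, 0>-3, -1>-6); eliminate A.
Column b is strictly dominated by a for Bob (-2<0, -3<-2); eliminate b.
Row C is strictly dominated by row B (-2>-3, -1>-6); eliminate C.
Column c is strictly dominated by a for Bob (-2<-1); eliminate c.
Only (B, a) remains, with payoff -2.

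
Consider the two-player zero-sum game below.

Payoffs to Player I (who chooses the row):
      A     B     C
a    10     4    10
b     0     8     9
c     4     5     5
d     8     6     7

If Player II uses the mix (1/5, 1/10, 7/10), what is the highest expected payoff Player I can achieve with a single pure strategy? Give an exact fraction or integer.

a: (10)·(1/5) + (4)·(1/10) + (10)·(7/10) = 47/5.
b: (0)·(1/5) + (8)·(1/10) + (9)·(7/10) = 71/10.
c: (4)·(1/5) + (5)·(1/10) + (5)·(7/10) = 24/5.
d: (8)·(1/5) + (6)·(1/10) + (7)·(7/10) = 71/10.
The best pure response is a with expected payoff 47/5.

47/5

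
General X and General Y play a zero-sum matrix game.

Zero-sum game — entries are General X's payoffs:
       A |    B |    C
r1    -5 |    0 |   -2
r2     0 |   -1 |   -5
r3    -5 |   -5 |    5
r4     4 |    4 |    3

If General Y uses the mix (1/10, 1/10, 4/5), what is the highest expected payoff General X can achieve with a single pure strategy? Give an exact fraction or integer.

r1: (-5)·(1/10) + (0)·(1/10) + (-2)·(4/5) = -21/10.
r2: (0)·(1/10) + (-1)·(1/10) + (-5)·(4/5) = -41/10.
r3: (-5)·(1/10) + (-5)·(1/10) + (5)·(4/5) = 3.
r4: (4)·(1/10) + (4)·(1/10) + (3)·(4/5) = 16/5.
The best pure response is r4 with expected payoff 16/5.

16/5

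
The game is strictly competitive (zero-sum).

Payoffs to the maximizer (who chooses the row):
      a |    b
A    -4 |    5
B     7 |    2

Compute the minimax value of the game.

43/14

Row minima are -4 and 2, so the maximizer's maximin is 2; column maxima are 7 and 5, so the minimizer's minimax is 5. These differ, so the equilibrium is in mixed strategies.
Let the maximizer play A with probability p. The minimizer is indifferent when −4p + 7(1−p) = 5p + 2(1−p), giving p = 5/14.
Let the minimizer play a with probability q. The maximizer is indifferent when −4q + 5(1−q) = 7q + 2(1−q), giving q = 3/14.
The value is -4·(3/14) + (5)·(11/14) = 43/14.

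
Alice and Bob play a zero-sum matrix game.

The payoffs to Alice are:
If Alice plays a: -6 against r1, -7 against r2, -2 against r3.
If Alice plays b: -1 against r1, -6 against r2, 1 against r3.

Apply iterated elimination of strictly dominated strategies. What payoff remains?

Column r1 is strictly dominated by r2 for Bob (-7<-6, -6<-1); eliminate r1.
Column r3 is strictly dominated by r2 for Bob (-7<-2, -6<1); eliminate r3.
Row a is strictly dominated by row b (-6>-7); eliminate a.
Only (b, r2) remains, with payoff -6.

-6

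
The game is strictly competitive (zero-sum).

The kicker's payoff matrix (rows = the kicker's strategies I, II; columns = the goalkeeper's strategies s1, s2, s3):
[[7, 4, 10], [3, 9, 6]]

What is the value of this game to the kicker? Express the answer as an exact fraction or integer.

17/3

Column s3 is strictly dominated by s1 for the goalkeeper (it gives the kicker more in every row).
The remaining 2×2 game on (I, II) × (s1, s2) has no saddle point. Let the kicker play I with probability p; indifference gives 7p + 3(1−p) = 4p + 9(1−p), so p = 2/3.
Similarly the goalkeeper's optimal q on s1 is 5/9, and the value is 7·(5/9) + (4)·(4/9) = 17/3.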